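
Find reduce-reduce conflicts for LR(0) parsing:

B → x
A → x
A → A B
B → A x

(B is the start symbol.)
A reduce-reduce conflict occurs when an LR(0) state has two complete items [A → α .] and [B → β .] — both call for a reduction, and with no lookahead the parser cannot choose between them.

Augment with B' → B and build the canonical LR(0) collection (I0 = CLOSURE({[B' → . B]}), then GOTO on every symbol after a dot until no new states appear). It has 6 states:
  I0: { [A → . A B], [A → . x], [B → . A x], [B → . x], [B' → . B] }  — shift
  I1: { [A → . A B], [A → . x], [A → A . B], [B → . A x], [B → . x], [B → A . x] }  — shift
  I2: { [B' → B .] }  — accept
  I3: { [A → x .], [B → x .] }  — 2 reduces
  I4: { [A → A B .] }  — reduce
  I5: { [A → x .], [B → A x .], [B → x .] }  — 3 reduces

I3 contains complete items [A → x .], [B → x .] — reduce-reduce conflict.
I5 contains complete items [A → x .], [B → A x .], [B → x .] — reduce-reduce conflict.

Answer: Yes — I3: [A → x .] vs [B → x .]; I5: [A → x .] vs [B → A x .]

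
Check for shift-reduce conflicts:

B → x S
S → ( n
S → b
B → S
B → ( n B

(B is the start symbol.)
Yes — I9: [S → ( n .] vs [B → . ( n B]

Augment with B' → B and build the canonical LR(0) collection (I0 = CLOSURE({[B' → . B]}), then GOTO on every symbol after a dot until no new states appear). It has 11 states:
  I0: { [B → . ( n B], [B → . S], [B → . x S], [B' → . B], [S → . ( n], [S → . b] }  — shift
  I1: { [B → ( . n B], [S → ( . n] }  — shift
  I2: { [B' → B .] }  — accept
  I3: { [B → S .] }  — reduce
  I4: { [S → b .] }  — reduce
  I5: { [B → x . S], [S → . ( n], [S → . b] }  — shift
  I6: { [S → ( . n] }  — shift
  I7: { [B → x S .] }  — reduce
  I8: { [S → ( n .] }  — reduce
  I9: { [B → ( n . B], [B → . ( n B], [B → . S], [B → . x S], [S → ( n .], [S → . ( n], [S → . b] }  — shift, reduce
  I10: { [B → ( n B .] }  — reduce

I9 contains reduce item [S → ( n .] and shift items [B → . ( n B], [B → . x S], [S → . ( n], [S → . b] — shift-reduce conflict.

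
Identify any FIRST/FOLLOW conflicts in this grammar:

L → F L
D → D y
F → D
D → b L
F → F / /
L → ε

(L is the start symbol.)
Yes. L → F L with FOLLOW(L) on { 'b' }

A FIRST/FOLLOW conflict occurs when a non-terminal N has a nullable alternative N → β (β ⇒* ε) and another alternative N → α with FIRST(α) ∩ FOLLOW(N) ≠ ∅: on such a lookahead the parser cannot decide between expanding α and letting N vanish via β.

Nullable non-terminals: L.
FIRST sets used below: FIRST(F) = { 'b' }

L: nullable alternative(s) L → ε; FOLLOW(L) = { $, '/', 'b', 'y' }
  L → F L: FIRST \ {ε} = { 'b' } — overlaps FOLLOW(L) on { 'b' }: CONFLICT
  L → ε: FIRST \ {ε} = { } — this is the only nullable alternative, skip

D, F have no nullable alternative, so no FIRST/FOLLOW check is needed there.

So the grammar has 1 FIRST/FOLLOW conflict (marked CONFLICT above).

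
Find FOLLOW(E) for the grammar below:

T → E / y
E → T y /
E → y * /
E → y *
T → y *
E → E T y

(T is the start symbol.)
To compute FOLLOW(E), find every occurrence of E on a right-hand side N → α E β: add FIRST(β) \ {ε}, and if β is empty or nullable also add FOLLOW(N). Iterate to a fixed point.

In T → E / y: E is followed by '/' y, add FIRST('/' y) \ {ε} = { '/' }
In E → E T y: E is followed by T y, add FIRST(T y) \ {ε} = { 'y' }

Taking the union: FOLLOW(E) = { '/', 'y' }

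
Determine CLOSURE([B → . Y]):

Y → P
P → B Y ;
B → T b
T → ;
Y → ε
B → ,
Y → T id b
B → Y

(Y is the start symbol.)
{ [B → . ,], [B → . T b], [B → . Y], [P → . B Y ;], [T → . ;], [Y → . P], [Y → . T id b], [Y → .] }

Start with: [B → . Y]
  [B → . Y] has the dot before Y: add [Y → . P], [Y → .], [Y → . T id b]
  [Y → . P] has the dot before P: add [P → . B Y ;]
  [Y → . T id b] has the dot before T: add [T → . ;]
  [P → . B Y ;] has the dot before B: add [B → . T b], [B → . ,]
No further items can be added.

CLOSURE = { [B → . ,], [B → . T b], [B → . Y], [P → . B Y ;], [T → . ;], [Y → . P], [Y → . T id b], [Y → .] }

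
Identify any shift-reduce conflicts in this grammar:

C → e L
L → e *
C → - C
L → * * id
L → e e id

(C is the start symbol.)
Augment with C' → C and build the canonical LR(0) collection (I0 = CLOSURE({[C' → . C]}), then GOTO on every symbol after a dot until no new states appear). It has 13 states:
  I0: { [C → . - C], [C → . e L], [C' → . C] }  — shift
  I1: { [C → - . C], [C → . - C], [C → . e L] }  — shift
  I2: { [C' → C .] }  — accept
  I3: { [C → e . L], [L → . * * id], [L → . e *], [L → . e e id] }  — shift
  I4: { [L → * . * id] }  — shift
  I5: { [C → e L .] }  — reduce
  I6: { [L → e . *], [L → e . e id] }  — shift
  I7: { [L → e * .] }  — reduce
  I8: { [L → e e . id] }  — shift
  I9: { [L → e e id .] }  — reduce
  I10: { [L → * * . id] }  — shift
  I11: { [L → * * id .] }  — reduce
  I12: { [C → - C .] }  — reduce

No state contains both a complete item and a shift item.

Answer: No shift-reduce conflicts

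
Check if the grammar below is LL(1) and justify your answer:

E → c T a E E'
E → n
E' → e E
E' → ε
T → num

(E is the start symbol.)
No. Predict set conflict for E': { 'e' }

Relevant sets:
  FOLLOW(E') = { $, 'e' }

For E:
  PREDICT(E → c T a E E') = { 'c' }
  PREDICT(E → n) = { 'n' }
For E':
  PREDICT(E' → e E) = { 'e' }
  PREDICT(E' → ε) = { $, 'e' }
T has a single production, so nothing to check there.

Conflict found: Predict set conflict for E': { 'e' }
The grammar is NOT LL(1).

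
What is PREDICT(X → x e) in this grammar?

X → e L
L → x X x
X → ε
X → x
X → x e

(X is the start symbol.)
{ 'x' }

PREDICT(X → x e) = (FIRST(RHS) \ {ε}) ∪ (FOLLOW(X) if ε ∈ FIRST(RHS), i.e. RHS ⇒* ε)
FIRST(x e) = { 'x' }
ε ∉ FIRST(x e), so FOLLOW(X) is not added.
PREDICT(X → x e) = { 'x' }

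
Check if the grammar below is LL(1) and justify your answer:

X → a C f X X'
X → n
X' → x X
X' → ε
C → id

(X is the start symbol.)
No. Predict set conflict for X': { 'x' }

A grammar is LL(1) if for each non-terminal N with multiple productions, the predict sets of those productions are pairwise disjoint, where PREDICT(N → α) = (FIRST(α) \ {ε}) ∪ (FOLLOW(N) if α ⇒* ε).

Relevant sets:
  FOLLOW(X') = { $, 'x' }

For X:
  PREDICT(X → a C f X X') = { 'a' }
  PREDICT(X → n) = { 'n' }
For X':
  PREDICT(X' → x X) = { 'x' }
  PREDICT(X' → ε) = { $, 'x' }
C has a single production, so nothing to check there.

Conflict found: Predict set conflict for X': { 'x' }
The grammar is NOT LL(1).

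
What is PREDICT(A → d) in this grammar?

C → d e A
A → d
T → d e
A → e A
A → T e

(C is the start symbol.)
PREDICT(A → d) = (FIRST(RHS) \ {ε}) ∪ (FOLLOW(A) if ε ∈ FIRST(RHS), i.e. RHS ⇒* ε)
FIRST(d) = { 'd' }
ε ∉ FIRST(d), so FOLLOW(A) is not added.
PREDICT(A → d) = { 'd' }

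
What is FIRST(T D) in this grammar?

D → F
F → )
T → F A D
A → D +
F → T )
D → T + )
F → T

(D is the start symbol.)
{ ')' }

FIRST sets of the non-terminals involved (from the grammar, by fixed-point iteration):
  FIRST(T) = { ')' }

To compute FIRST(T D), process the symbols left to right:
Symbol T is a non-terminal. Add FIRST(T) \ {ε} = { ')' }
T is not nullable (ε ∉ FIRST(T)), so stop here.
FIRST(T D) = { ')' }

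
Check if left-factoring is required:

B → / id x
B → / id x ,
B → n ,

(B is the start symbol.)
Left-factoring is needed when two productions for the same non-terminal
share a common prefix on the right-hand side.

Productions for B:
  B → / id x
  B → / id x ,
  B → n ,

Found common prefix '/ id x' in productions for B

Answer: Yes, B has productions with common prefix '/ id x'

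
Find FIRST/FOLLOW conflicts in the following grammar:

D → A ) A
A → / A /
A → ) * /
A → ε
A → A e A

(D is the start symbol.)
A FIRST/FOLLOW conflict occurs when a non-terminal N has a nullable alternative N → β (β ⇒* ε) and another alternative N → α with FIRST(α) ∩ FOLLOW(N) ≠ ∅: on such a lookahead the parser cannot decide between expanding α and letting N vanish via β.

Nullable non-terminals: A.
FIRST sets used below: FIRST(A) = { ')', '/', 'e', ε }

A: nullable alternative(s) A → ε; FOLLOW(A) = { $, ')', '/', 'e' }
  A → / A /: FIRST \ {ε} = { '/' } — overlaps FOLLOW(A) on { '/' }: CONFLICT
  A → ) * /: FIRST \ {ε} = { ')' } — overlaps FOLLOW(A) on { ')' }: CONFLICT
  A → ε: FIRST \ {ε} = { } — this is the only nullable alternative, skip
  A → A e A: FIRST \ {ε} = { ')', '/', 'e' } — overlaps FOLLOW(A) on { ')', '/', 'e' }: CONFLICT

D has no nullable alternative, so no FIRST/FOLLOW check is needed there.

So the grammar has 3 FIRST/FOLLOW conflicts (marked CONFLICT above).

Answer: Yes. A → '/' A '/' with FOLLOW(A) on { '/' }; A → ')' '*' '/' with FOLLOW(A) on { ')' }; A → A e A with FOLLOW(A) on { ')', '/', 'e' }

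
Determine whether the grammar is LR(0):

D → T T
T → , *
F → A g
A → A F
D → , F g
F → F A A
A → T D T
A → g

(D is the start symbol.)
Augment with D' → D and build the canonical LR(0) collection (I0 = CLOSURE({[D' → . D]}), then GOTO on every symbol after a dot until no new states appear). It has 18 states:
  I0: { [D → . , F g], [D → . T T], [D' → . D], [T → . , *] }  — shift
  I1: { [A → . A F], [A → . T D T], [A → . g], [D → , . F g], [F → . A g], [F → . F A A], [T → , . *], [T → . , *] }  — shift
  I2: { [D' → D .] }  — accept
  I3: { [D → T . T], [T → . , *] }  — shift
  I4: { [T → , . *] }  — shift
  I5: { [D → T T .] }  — reduce
  I6: { [T → , * .] }  — reduce
  I7: { [A → . A F], [A → . T D T], [A → . g], [A → A . F], [F → . A g], [F → . F A A], [F → A . g], [T → . , *] }  — shift
  I8: { [A → . A F], [A → . T D T], [A → . g], [D → , F . g], [F → F . A A], [T → . , *] }  — shift
  I9: { [A → T . D T], [D → . , F g], [D → . T T], [T → . , *] }  — shift
  I10: { [A → g .] }  — reduce
  I11: { [A → T D . T], [T → . , *] }  — shift
  I12: { [A → T D T .] }  — reduce
  I13: { [A → . A F], [A → . T D T], [A → . g], [A → A . F], [F → . A g], [F → . F A A], [F → F A . A], [T → . , *] }  — shift
  I14: { [A → g .], [D → , F g .] }  — 2 reduces
  I15: { [A → . A F], [A → . T D T], [A → . g], [A → A . F], [F → . A g], [F → . F A A], [F → A . g], [F → F A A .], [T → . , *] }  — shift, reduce
  I16: { [A → . A F], [A → . T D T], [A → . g], [A → A F .], [F → F . A A], [T → . , *] }  — shift, reduce
  I17: { [A → g .], [F → A g .] }  — 2 reduces

Conflict in state I14:
  Reduce-reduce conflict: [A → g .] and [D → , F g .]
So the grammar is NOT LR(0).

Answer: No. Reduce-reduce conflict: [A → g .] and [D → , F g .]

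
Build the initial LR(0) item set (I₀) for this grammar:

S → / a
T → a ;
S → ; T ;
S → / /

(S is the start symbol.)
First, augment the grammar with S' → S
I₀ = CLOSURE({ [S' → . S] }):
  [S' → . S] has the dot before S: add [S → . / a], [S → . ; T ;], [S → . / /]
No further items can be added.

I₀ = { [S → . / /], [S → . / a], [S → . ; T ;], [S' → . S] }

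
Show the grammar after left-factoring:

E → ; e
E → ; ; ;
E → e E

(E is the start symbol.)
Left-factoring transforms A → αβ₁ | αβ₂ into A → αA' and A' → β₁ | β₂
(α is the longest common prefix among the alternatives). Repeat until
no nonterminal has two alternatives with a common prefix.

Round 1: E has alternatives sharing prefix ';'. Introduce E': E → ; E'
  Add: E' → e
  Add: E' → ; ;

No remaining common prefixes — done.

Resulting grammar:
E → ; E'
E' → e
E' → ; ;
E → e E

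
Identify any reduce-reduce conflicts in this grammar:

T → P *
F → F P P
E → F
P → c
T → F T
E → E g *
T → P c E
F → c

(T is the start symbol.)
Yes — I4: [F → c .] vs [P → c .]

A reduce-reduce conflict occurs when an LR(0) state has two complete items [A → α .] and [B → β .] — both call for a reduction, and with no lookahead the parser cannot choose between them.

Augment with T' → T and build the canonical LR(0) collection (I0 = CLOSURE({[T' → . T]}), then GOTO on every symbol after a dot until no new states appear). It has 18 states:
  I0: { [F → . F P P], [F → . c], [P → . c], [T → . F T], [T → . P *], [T → . P c E], [T' → . T] }  — shift
  I1: { [F → . F P P], [F → . c], [F → F . P P], [P → . c], [T → . F T], [T → . P *], [T → . P c E], [T → F . T] }  — shift
  I2: { [T → P . *], [T → P . c E] }  — shift
  I3: { [T' → T .] }  — accept
  I4: { [F → c .], [P → c .] }  — 2 reduces
  I5: { [T → P * .] }  — reduce
  I6: { [E → . E g *], [E → . F], [F → . F P P], [F → . c], [T → P c . E] }  — shift
  I7: { [E → E . g *], [T → P c E .] }  — shift, reduce
  I8: { [E → F .], [F → F . P P], [P → . c] }  — shift, reduce
  I9: { [F → c .] }  — reduce
  I10: { [F → F P . P], [P → . c] }  — shift
  I11: { [P → c .] }  — reduce
  I12: { [F → F P P .] }  — reduce
  I13: { [E → E g . *] }  — shift
  I14: { [E → E g * .] }  — reduce
  I15: { [F → F P . P], [P → . c], [T → P . *], [T → P . c E] }  — shift
  I16: { [T → F T .] }  — reduce
  I17: { [E → . E g *], [E → . F], [F → . F P P], [F → . c], [P → c .], [T → P c . E] }  — shift, reduce

I4 contains complete items [F → c .], [P → c .] — reduce-reduce conflict.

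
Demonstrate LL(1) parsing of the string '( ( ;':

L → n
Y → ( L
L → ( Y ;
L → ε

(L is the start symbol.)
Stack is shown with the top on the left.

Stack    Input    Action
------------------------
L $      ( ( ; $  output L → ( Y ;
( Y ; $  ( ( ; $  match '('
Y ; $    ( ; $    output Y → ( L
( L ; $  ( ; $    match '('
L ; $    ; $      output L → ε
; $      ; $      match ';'
$        $        accept

The string is accepted.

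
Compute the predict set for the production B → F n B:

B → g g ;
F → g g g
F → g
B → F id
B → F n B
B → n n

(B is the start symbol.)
{ 'g' }

PREDICT(B → F n B) = (FIRST(RHS) \ {ε}) ∪ (FOLLOW(B) if ε ∈ FIRST(RHS), i.e. RHS ⇒* ε)
FIRST(F) = { 'g' }
FIRST(F n B) = { 'g' }
ε ∉ FIRST(F n B), so FOLLOW(B) is not added.
PREDICT(B → F n B) = { 'g' }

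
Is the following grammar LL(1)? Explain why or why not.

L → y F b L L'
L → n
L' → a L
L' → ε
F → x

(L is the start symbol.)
A grammar is LL(1) if for each non-terminal N with multiple productions, the predict sets of those productions are pairwise disjoint, where PREDICT(N → α) = (FIRST(α) \ {ε}) ∪ (FOLLOW(N) if α ⇒* ε).

Relevant sets:
  FOLLOW(L') = { $, 'a' }

For L:
  PREDICT(L → y F b L L') = { 'y' }
  PREDICT(L → n) = { 'n' }
For L':
  PREDICT(L' → a L) = { 'a' }
  PREDICT(L' → ε) = { $, 'a' }
F has a single production, so nothing to check there.

Conflict found: Predict set conflict for L': { 'a' }
The grammar is NOT LL(1).

Answer: No. Predict set conflict for L': { 'a' }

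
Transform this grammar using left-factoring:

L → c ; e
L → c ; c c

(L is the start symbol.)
L → c ; L'
L' → e
L' → c c

Left-factoring transforms A → αβ₁ | αβ₂ into A → αA' and A' → β₁ | β₂
(α is the longest common prefix among the alternatives). Repeat until
no nonterminal has two alternatives with a common prefix.

Round 1: L has alternatives sharing prefix 'c ;'. Introduce L': L → c ; L'
  Add: L' → e
  Add: L' → c c

No remaining common prefixes — done.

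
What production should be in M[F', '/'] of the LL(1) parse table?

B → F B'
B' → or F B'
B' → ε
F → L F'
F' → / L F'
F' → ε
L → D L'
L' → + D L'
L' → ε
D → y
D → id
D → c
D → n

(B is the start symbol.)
To find M[F', '/'], we find productions for F' where '/' is in the predict set (PREDICT(N → α) = (FIRST(α) \ {ε}) ∪ (FOLLOW(N) if α ⇒* ε)).

Relevant sets:
  FOLLOW(F') = { $, 'or' }

F' → / L F': PREDICT = { '/' }
  '/' is in predict set, so this production goes in M[F', '/']
F' → ε: PREDICT = { $, 'or' }

M[F', '/'] = F' → / L F'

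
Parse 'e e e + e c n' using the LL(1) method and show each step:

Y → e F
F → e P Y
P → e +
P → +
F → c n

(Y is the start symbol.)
Stack is shown with the top on the left.

Stack    Input            Action
--------------------------------
Y $      e e e + e c n $  output Y → e F
e F $    e e e + e c n $  match 'e'
F $      e e + e c n $    output F → e P Y
e P Y $  e e + e c n $    match 'e'
P Y $    e + e c n $      output P → e +
e + Y $  e + e c n $      match 'e'
+ Y $    + e c n $        match '+'
Y $      e c n $          output Y → e F
e F $    e c n $          match 'e'
F $      c n $            output F → c n
c n $    c n $            match 'c'
n $      n $              match 'n'
$        $                accept

The string is accepted.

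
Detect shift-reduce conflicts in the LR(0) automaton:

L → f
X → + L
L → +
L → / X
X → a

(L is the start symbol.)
No shift-reduce conflicts

A shift-reduce conflict occurs when an LR(0) state has both:
  - a complete (reduce) item [A → α .] (dot at the end), and
  - a shift item [B → β . c γ] (dot before a terminal).

Augment with L' → L and build the canonical LR(0) collection (I0 = CLOSURE({[L' → . L]}), then GOTO on every symbol after a dot until no new states appear). It has 9 states:
  I0: { [L → . +], [L → . / X], [L → . f], [L' → . L] }  — shift
  I1: { [L → + .] }  — reduce
  I2: { [L → / . X], [X → . + L], [X → . a] }  — shift
  I3: { [L' → L .] }  — accept
  I4: { [L → f .] }  — reduce
  I5: { [L → . +], [L → . / X], [L → . f], [X → + . L] }  — shift
  I6: { [L → / X .] }  — reduce
  I7: { [X → a .] }  — reduce
  I8: { [X → + L .] }  — reduce

No state contains both a complete item and a shift item.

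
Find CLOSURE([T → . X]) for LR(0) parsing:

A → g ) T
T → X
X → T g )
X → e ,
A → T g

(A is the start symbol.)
{ [T → . X], [X → . T g )], [X → . e ,] }

Start with: [T → . X]
  [T → . X] has the dot before X: add [X → . T g )], [X → . e ,]
  [X → . T g )] has the dot before T: all T-items already present
No further items can be added.

CLOSURE = { [T → . X], [X → . T g )], [X → . e ,] }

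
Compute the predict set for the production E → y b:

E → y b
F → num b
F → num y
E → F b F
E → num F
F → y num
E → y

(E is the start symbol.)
PREDICT(E → y b) = (FIRST(RHS) \ {ε}) ∪ (FOLLOW(E) if ε ∈ FIRST(RHS), i.e. RHS ⇒* ε)
FIRST(y b) = { 'y' }
ε ∉ FIRST(y b), so FOLLOW(E) is not added.
PREDICT(E → y b) = { 'y' }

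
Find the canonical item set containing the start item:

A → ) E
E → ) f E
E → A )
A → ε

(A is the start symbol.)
First, augment the grammar with A' → A
I₀ = CLOSURE({ [A' → . A] }):
  [A' → . A] has the dot before A: add [A → . ) E], [A → .]
No further items can be added.

I₀ = { [A → . ) E], [A → .], [A' → . A] }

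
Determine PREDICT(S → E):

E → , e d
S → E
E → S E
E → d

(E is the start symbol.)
{ ',', 'd' }

PREDICT(S → E) = (FIRST(RHS) \ {ε}) ∪ (FOLLOW(S) if ε ∈ FIRST(RHS), i.e. RHS ⇒* ε)
FIRST(E) = { ',', 'd' }
FIRST(E) = { ',', 'd' }
ε ∉ FIRST(E), so FOLLOW(S) is not added.
PREDICT(S → E) = { ',', 'd' }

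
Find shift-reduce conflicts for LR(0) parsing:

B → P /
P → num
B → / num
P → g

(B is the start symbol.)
No shift-reduce conflicts

A shift-reduce conflict occurs when an LR(0) state has both:
  - a complete (reduce) item [A → α .] (dot at the end), and
  - a shift item [B → β . c γ] (dot before a terminal).

Augment with B' → B and build the canonical LR(0) collection (I0 = CLOSURE({[B' → . B]}), then GOTO on every symbol after a dot until no new states appear). It has 8 states:
  I0: { [B → . / num], [B → . P /], [B' → . B], [P → . g], [P → . num] }  — shift
  I1: { [B → / . num] }  — shift
  I2: { [B' → B .] }  — accept
  I3: { [B → P . /] }  — shift
  I4: { [P → g .] }  — reduce
  I5: { [P → num .] }  — reduce
  I6: { [B → P / .] }  — reduce
  I7: { [B → / num .] }  — reduce

No state contains both a complete item and a shift item.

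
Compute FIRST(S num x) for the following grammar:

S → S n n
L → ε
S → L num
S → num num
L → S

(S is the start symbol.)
FIRST sets of the non-terminals involved (from the grammar, by fixed-point iteration):
  FIRST(S) = { 'num' }

To compute FIRST(S num x), process the symbols left to right:
Symbol S is a non-terminal. Add FIRST(S) \ {ε} = { 'num' }
S is not nullable (ε ∉ FIRST(S)), so stop here.
FIRST(S num x) = { 'num' }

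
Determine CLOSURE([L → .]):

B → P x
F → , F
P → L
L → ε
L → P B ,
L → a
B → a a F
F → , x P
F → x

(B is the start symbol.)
To compute CLOSURE, for each item [A → α.Bβ] where B is a non-terminal, add [B → .γ] for all productions B → γ; repeat for the newly added items until nothing changes.

Start with: [L → .]
The dot is at the end, so nothing is added.

CLOSURE = { [L → .] }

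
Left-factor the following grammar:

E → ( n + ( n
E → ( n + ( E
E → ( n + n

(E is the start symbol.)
Left-factoring transforms A → αβ₁ | αβ₂ into A → αA' and A' → β₁ | β₂
(α is the longest common prefix among the alternatives). Repeat until
no nonterminal has two alternatives with a common prefix.

Round 1: E has alternatives sharing prefix '( n +'. Introduce E': E → ( n + E'
  Add: E' → ( n
  Add: E' → ( E
  Add: E' → n

Round 2: E' has alternatives sharing prefix '('. Introduce E'': E' → ( E''
  Add: E'' → n
  Add: E'' → E

No remaining common prefixes — done.

Resulting grammar:
E → ( n + E'
E' → ( E''
E'' → n
E'' → E
E' → n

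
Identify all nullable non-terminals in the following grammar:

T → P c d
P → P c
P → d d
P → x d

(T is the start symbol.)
None

A non-terminal is nullable if it can derive ε (the empty string): either it has an ε-production, or it has a production whose right-hand side consists entirely of nullable non-terminals.

There are no ε-productions, so no non-terminal can derive ε.
No non-terminals are nullable.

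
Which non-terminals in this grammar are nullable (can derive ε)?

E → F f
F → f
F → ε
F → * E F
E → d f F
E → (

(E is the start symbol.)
ε-productions: F → ε
So F is immediately nullable.
No further non-terminal can be added: every production for the remaining non-terminals contains a terminal or a non-nullable non-terminal.
Nullable = { 'F' }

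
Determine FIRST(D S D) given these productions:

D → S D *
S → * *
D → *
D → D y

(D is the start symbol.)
{ '*' }

FIRST sets of the non-terminals involved (from the grammar, by fixed-point iteration):
  FIRST(D) = { '*' }

To compute FIRST(D S D), process the symbols left to right:
Symbol D is a non-terminal. Add FIRST(D) \ {ε} = { '*' }
D is not nullable (ε ∉ FIRST(D)), so stop here.
FIRST(D S D) = { '*' }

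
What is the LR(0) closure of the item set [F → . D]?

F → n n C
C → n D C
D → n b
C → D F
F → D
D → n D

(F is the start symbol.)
{ [D → . n D], [D → . n b], [F → . D] }

To compute CLOSURE, for each item [A → α.Bβ] where B is a non-terminal, add [B → .γ] for all productions B → γ; repeat for the newly added items until nothing changes.

Start with: [F → . D]
  [F → . D] has the dot before D: add [D → . n b], [D → . n D]
No further items can be added.

CLOSURE = { [D → . n D], [D → . n b], [F → . D] }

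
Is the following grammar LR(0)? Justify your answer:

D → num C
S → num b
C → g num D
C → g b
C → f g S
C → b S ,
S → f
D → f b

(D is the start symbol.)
Yes, the grammar is LR(0)

Augment with D' → D and build the canonical LR(0) collection (I0 = CLOSURE({[D' → . D]}), then GOTO on every symbol after a dot until no new states appear). It has 19 states:
  I0: { [D → . f b], [D → . num C], [D' → . D] }  — shift
  I1: { [D' → D .] }  — accept
  I2: { [D → f . b] }  — shift
  I3: { [C → . b S ,], [C → . f g S], [C → . g b], [C → . g num D], [D → num . C] }  — shift
  I4: { [D → num C .] }  — reduce
  I5: { [C → b . S ,], [S → . f], [S → . num b] }  — shift
  I6: { [C → f . g S] }  — shift
  I7: { [C → g . b], [C → g . num D] }  — shift
  I8: { [C → g b .] }  — reduce
  I9: { [C → g num . D], [D → . f b], [D → . num C] }  — shift
  I10: { [C → g num D .] }  — reduce
  I11: { [C → f g . S], [S → . f], [S → . num b] }  — shift
  I12: { [C → f g S .] }  — reduce
  I13: { [S → f .] }  — reduce
  I14: { [S → num . b] }  — shift
  I15: { [S → num b .] }  — reduce
  I16: { [C → b S . ,] }  — shift
  I17: { [C → b S , .] }  — reduce
  I18: { [D → f b .] }  — reduce

Every state is either a pure shift/goto state or contains exactly one complete item and nothing to shift — no conflicts. The grammar is LR(0).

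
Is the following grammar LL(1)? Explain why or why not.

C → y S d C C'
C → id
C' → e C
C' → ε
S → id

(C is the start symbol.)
No. Predict set conflict for C': { 'e' }

A grammar is LL(1) if for each non-terminal N with multiple productions, the predict sets of those productions are pairwise disjoint, where PREDICT(N → α) = (FIRST(α) \ {ε}) ∪ (FOLLOW(N) if α ⇒* ε).

Relevant sets:
  FOLLOW(C') = { $, 'e' }

For C:
  PREDICT(C → y S d C C') = { 'y' }
  PREDICT(C → id) = { 'id' }
For C':
  PREDICT(C' → e C) = { 'e' }
  PREDICT(C' → ε) = { $, 'e' }
S has a single production, so nothing to check there.

Conflict found: Predict set conflict for C': { 'e' }
The grammar is NOT LL(1).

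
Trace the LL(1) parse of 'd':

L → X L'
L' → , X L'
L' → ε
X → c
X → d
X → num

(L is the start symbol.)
LL(1) parsing maintains a stack (initially the start symbol over $) and the input. At each step: if the stack top is a terminal, match it against the current input token; if it is a non-terminal N, replace it with the RHS of M[N, lookahead] (the unique production whose predict set contains the lookahead).

Stack is shown with the top on the left.

Stack   Input  Action
---------------------
L $     d $    output L → X L'
X L' $  d $    output X → d
d L' $  d $    match 'd'
L' $    $      output L' → ε
$       $      accept

The string is accepted.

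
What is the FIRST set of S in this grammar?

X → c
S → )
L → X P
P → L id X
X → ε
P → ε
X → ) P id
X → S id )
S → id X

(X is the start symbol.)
From S → ):
  - ')' is a terminal: add ')' and stop
From S → id X:
  - id is a terminal: add 'id' and stop

Collecting: FIRST(S) = { ')', 'id' }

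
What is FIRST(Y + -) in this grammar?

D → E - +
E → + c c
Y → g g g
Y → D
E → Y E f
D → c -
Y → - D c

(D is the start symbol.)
{ '+', '-', 'c', 'g' }

FIRST sets of the non-terminals involved (from the grammar, by fixed-point iteration):
  FIRST(Y) = { '+', '-', 'c', 'g' }

To compute FIRST(Y + -), process the symbols left to right:
Symbol Y is a non-terminal. Add FIRST(Y) \ {ε} = { '+', '-', 'c', 'g' }
Y is not nullable (ε ∉ FIRST(Y)), so stop here.
FIRST(Y + -) = { '+', '-', 'c', 'g' }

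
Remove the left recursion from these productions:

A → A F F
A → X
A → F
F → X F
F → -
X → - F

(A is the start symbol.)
A → X A'
A → F A'
A' → F F A'
A' → ε
F → X F
F → -
X → - F

A is directly left-recursive. The standard transformation for
  A → A α₁ | ... | A α_m | β₁ | ... | β_n
is
  A  → β₁ A' | ... | β_n A'
  A' → α₁ A' | ... | α_m A' | ε

A → X becomes A → X A'
A → F becomes A → F A'
A → A F F becomes A' → F F A'
Add A' → ε

Productions for other non-terminals are unchanged:
  F → X F
  F → -
  X → - F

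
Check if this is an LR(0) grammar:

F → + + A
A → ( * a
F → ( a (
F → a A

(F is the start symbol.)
Yes, the grammar is LR(0)

A grammar is LR(0) if no state in the canonical LR(0) collection has:
  - both a shift item (dot before a terminal) and a complete item (shift-reduce conflict), or
  - two or more complete items (reduce-reduce conflict; the accept item [F' → F .] counts as a complete item here).

Augment with F' → F and build the canonical LR(0) collection (I0 = CLOSURE({[F' → . F]}), then GOTO on every symbol after a dot until no new states appear). It has 13 states:
  I0: { [F → . ( a (], [F → . + + A], [F → . a A], [F' → . F] }  — shift
  I1: { [F → ( . a (] }  — shift
  I2: { [F → + . + A] }  — shift
  I3: { [F' → F .] }  — accept
  I4: { [A → . ( * a], [F → a . A] }  — shift
  I5: { [A → ( . * a] }  — shift
  I6: { [F → a A .] }  — reduce
  I7: { [A → ( * . a] }  — shift
  I8: { [A → ( * a .] }  — reduce
  I9: { [A → . ( * a], [F → + + . A] }  — shift
  I10: { [F → + + A .] }  — reduce
  I11: { [F → ( a . (] }  — shift
  I12: { [F → ( a ( .] }  — reduce

Every state is either a pure shift/goto state or contains exactly one complete item and nothing to shift — no conflicts. The grammar is LR(0).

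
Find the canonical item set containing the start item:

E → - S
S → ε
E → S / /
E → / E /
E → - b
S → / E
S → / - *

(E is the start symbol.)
{ [E → . - S], [E → . - b], [E → . / E /], [E → . S / /], [E' → . E], [S → . / - *], [S → . / E], [S → .] }

First, augment the grammar with E' → E
I₀ = CLOSURE({ [E' → . E] }):
  [E' → . E] has the dot before E: add [E → . - S], [E → . S / /], [E → . / E /], [E → . - b]
  [E → . S / /] has the dot before S: add [S → .], [S → . / E], [S → . / - *]
No further items can be added.

I₀ = { [E → . - S], [E → . - b], [E → . / E /], [E → . S / /], [E' → . E], [S → . / - *], [S → . / E], [S → .] }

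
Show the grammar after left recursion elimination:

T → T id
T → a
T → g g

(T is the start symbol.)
T is directly left-recursive. The standard transformation for
  A → A α₁ | ... | A α_m | β₁ | ... | β_n
is
  A  → β₁ A' | ... | β_n A'
  A' → α₁ A' | ... | α_m A' | ε

T → a becomes T → a T'
T → g g becomes T → g g T'
T → T id becomes T' → id T'
Add T' → ε

Resulting grammar:
T → a T'
T → g g T'
T' → id T'
T' → ε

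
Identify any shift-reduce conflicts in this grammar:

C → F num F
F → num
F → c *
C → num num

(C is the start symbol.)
Augment with C' → C and build the canonical LR(0) collection (I0 = CLOSURE({[C' → . C]}), then GOTO on every symbol after a dot until no new states appear). It has 10 states:
  I0: { [C → . F num F], [C → . num num], [C' → . C], [F → . c *], [F → . num] }  — shift
  I1: { [C' → C .] }  — accept
  I2: { [C → F . num F] }  — shift
  I3: { [F → c . *] }  — shift
  I4: { [C → num . num], [F → num .] }  — shift, reduce
  I5: { [C → num num .] }  — reduce
  I6: { [F → c * .] }  — reduce
  I7: { [C → F num . F], [F → . c *], [F → . num] }  — shift
  I8: { [C → F num F .] }  — reduce
  I9: { [F → num .] }  — reduce

I4 contains reduce item [F → num .] and shift item [C → num . num] — shift-reduce conflict.

Answer: Yes — I4: [F → num .] vs [C → num . num]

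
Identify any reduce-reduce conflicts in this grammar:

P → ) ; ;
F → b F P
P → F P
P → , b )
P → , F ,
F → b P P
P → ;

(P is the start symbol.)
A reduce-reduce conflict occurs when an LR(0) state has two complete items [A → α .] and [B → β .] — both call for a reduction, and with no lookahead the parser cannot choose between them.

Augment with P' → P and build the canonical LR(0) collection (I0 = CLOSURE({[P' → . P]}), then GOTO on every symbol after a dot until no new states appear). It has 18 states:
  I0: { [F → . b F P], [F → . b P P], [P → . ) ; ;], [P → . , F ,], [P → . , b )], [P → . ;], [P → . F P], [P' → . P] }  — shift
  I1: { [P → ) . ; ;] }  — shift
  I2: { [F → . b F P], [F → . b P P], [P → , . F ,], [P → , . b )] }  — shift
  I3: { [P → ; .] }  — reduce
  I4: { [F → . b F P], [F → . b P P], [P → . ) ; ;], [P → . , F ,], [P → . , b )], [P → . ;], [P → . F P], [P → F . P] }  — shift
  I5: { [P' → P .] }  — accept
  I6: { [F → . b F P], [F → . b P P], [F → b . F P], [F → b . P P], [P → . ) ; ;], [P → . , F ,], [P → . , b )], [P → . ;], [P → . F P] }  — shift
  I7: { [F → . b F P], [F → . b P P], [F → b F . P], [P → . ) ; ;], [P → . , F ,], [P → . , b )], [P → . ;], [P → . F P], [P → F . P] }  — shift
  I8: { [F → . b F P], [F → . b P P], [F → b P . P], [P → . ) ; ;], [P → . , F ,], [P → . , b )], [P → . ;], [P → . F P] }  — shift
  I9: { [F → b P P .] }  — reduce
  I10: { [F → b F P .], [P → F P .] }  — 2 reduces
  I11: { [P → F P .] }  — reduce
  I12: { [P → , F . ,] }  — shift
  I13: { [F → . b F P], [F → . b P P], [F → b . F P], [F → b . P P], [P → , b . )], [P → . ) ; ;], [P → . , F ,], [P → . , b )], [P → . ;], [P → . F P] }  — shift
  I14: { [P → ) . ; ;], [P → , b ) .] }  — shift, reduce
  I15: { [P → ) ; . ;] }  — shift
  I16: { [P → ) ; ; .] }  — reduce
  I17: { [P → , F , .] }  — reduce

I10 contains complete items [F → b F P .], [P → F P .] — reduce-reduce conflict.

Answer: Yes — I10: [F → b F P .] vs [P → F P .]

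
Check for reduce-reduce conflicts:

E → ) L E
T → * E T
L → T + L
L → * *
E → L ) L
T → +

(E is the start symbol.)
No reduce-reduce conflicts

A reduce-reduce conflict occurs when an LR(0) state has two complete items [A → α .] and [B → β .] — both call for a reduction, and with no lookahead the parser cannot choose between them.

Augment with E' → E and build the canonical LR(0) collection (I0 = CLOSURE({[E' → . E]}), then GOTO on every symbol after a dot until no new states appear). It has 17 states:
  I0: { [E → . ) L E], [E → . L ) L], [E' → . E], [L → . * *], [L → . T + L], [T → . * E T], [T → . +] }  — shift
  I1: { [E → ) . L E], [L → . * *], [L → . T + L], [T → . * E T], [T → . +] }  — shift
  I2: { [E → . ) L E], [E → . L ) L], [L → * . *], [L → . * *], [L → . T + L], [T → * . E T], [T → . * E T], [T → . +] }  — shift
  I3: { [T → + .] }  — reduce
  I4: { [E' → E .] }  — accept
  I5: { [E → L . ) L] }  — shift
  I6: { [L → T . + L] }  — shift
  I7: { [L → . * *], [L → . T + L], [L → T + . L], [T → . * E T], [T → . +] }  — shift
  I8: { [L → T + L .] }  — reduce
  I9: { [E → L ) . L], [L → . * *], [L → . T + L], [T → . * E T], [T → . +] }  — shift
  I10: { [E → L ) L .] }  — reduce
  I11: { [E → . ) L E], [E → . L ) L], [L → * * .], [L → * . *], [L → . * *], [L → . T + L], [T → * . E T], [T → . * E T], [T → . +] }  — shift, reduce
  I12: { [T → * E . T], [T → . * E T], [T → . +] }  — shift
  I13: { [E → . ) L E], [E → . L ) L], [L → . * *], [L → . T + L], [T → * . E T], [T → . * E T], [T → . +] }  — shift
  I14: { [T → * E T .] }  — reduce
  I15: { [E → ) L . E], [E → . ) L E], [E → . L ) L], [L → . * *], [L → . T + L], [T → . * E T], [T → . +] }  — shift
  I16: { [E → ) L E .] }  — reduce

No state contains more than one complete item.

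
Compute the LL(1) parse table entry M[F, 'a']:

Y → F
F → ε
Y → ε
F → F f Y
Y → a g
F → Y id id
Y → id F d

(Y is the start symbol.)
F → F f Y, F → Y id id

To find M[F, 'a'], we find productions for F where 'a' is in the predict set (PREDICT(N → α) = (FIRST(α) \ {ε}) ∪ (FOLLOW(N) if α ⇒* ε)).

Relevant sets:
  FIRST(F) = { 'a', 'f', 'id', ε }
  FIRST(Y) = { 'a', 'f', 'id', ε }
  FOLLOW(F) = { $, 'd', 'f', 'id' }

F → ε: PREDICT = { $, 'd', 'f', 'id' }
F → F f Y: PREDICT = { 'a', 'f', 'id' }
  'a' is in predict set, so this production goes in M[F, 'a']
F → Y id id: PREDICT = { 'a', 'f', 'id' }
  'a' is in predict set, so this production goes in M[F, 'a']

M[F, 'a'] = F → F f Y, F → Y id id  (a multiply-defined cell — the grammar is not LL(1))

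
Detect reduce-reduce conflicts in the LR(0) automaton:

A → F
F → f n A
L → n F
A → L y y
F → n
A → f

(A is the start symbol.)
A reduce-reduce conflict occurs when an LR(0) state has two complete items [A → α .] and [B → β .] — both call for a reduction, and with no lookahead the parser cannot choose between them.

Augment with A' → A and build the canonical LR(0) collection (I0 = CLOSURE({[A' → . A]}), then GOTO on every symbol after a dot until no new states appear). It has 13 states:
  I0: { [A → . F], [A → . L y y], [A → . f], [A' → . A], [F → . f n A], [F → . n], [L → . n F] }  — shift
  I1: { [A' → A .] }  — accept
  I2: { [A → F .] }  — reduce
  I3: { [A → L . y y] }  — shift
  I4: { [A → f .], [F → f . n A] }  — shift, reduce
  I5: { [F → . f n A], [F → . n], [F → n .], [L → n . F] }  — shift, reduce
  I6: { [L → n F .] }  — reduce
  I7: { [F → f . n A] }  — shift
  I8: { [F → n .] }  — reduce
  I9: { [A → . F], [A → . L y y], [A → . f], [F → . f n A], [F → . n], [F → f n . A], [L → . n F] }  — shift
  I10: { [F → f n A .] }  — reduce
  I11: { [A → L y . y] }  — shift
  I12: { [A → L y y .] }  — reduce

No state contains more than one complete item.

Answer: No reduce-reduce conflicts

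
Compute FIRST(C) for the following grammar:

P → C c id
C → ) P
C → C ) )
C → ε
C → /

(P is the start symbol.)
{ ')', '/', ε }

From C → ) P:
  - ')' is a terminal: add ')' and stop
From C → C ) ):
  - C is the symbol being defined: contributes nothing new
    C is nullable, so continue to the next symbol
  - ')' is a terminal: add ')' and stop
From C → ε:
  - ε-production, so ε ∈ FIRST(C)
From C → /:
  - '/' is a terminal: add '/' and stop

Collecting: FIRST(C) = { ')', '/', ε }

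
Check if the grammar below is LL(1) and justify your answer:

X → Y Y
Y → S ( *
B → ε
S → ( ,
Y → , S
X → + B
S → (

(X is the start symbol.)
A grammar is LL(1) if for each non-terminal N with multiple productions, the predict sets of those productions are pairwise disjoint, where PREDICT(N → α) = (FIRST(α) \ {ε}) ∪ (FOLLOW(N) if α ⇒* ε).

Relevant sets:
  FIRST(Y) = { '(', ',' }
  FIRST(S) = { '(' }

For X:
  PREDICT(X → Y Y) = { '(', ',' }
  PREDICT(X → '+' B) = { '+' }
For Y:
  PREDICT(Y → S '(' '*') = { '(' }
  PREDICT(Y → ',' S) = { ',' }
For S:
  PREDICT(S → '(' ',') = { '(' }
  PREDICT(S → '(') = { '(' }
B has a single production, so nothing to check there.

Conflict found: Predict set conflict for S: { '(' }
The grammar is NOT LL(1).

Answer: No. Predict set conflict for S: { '(' }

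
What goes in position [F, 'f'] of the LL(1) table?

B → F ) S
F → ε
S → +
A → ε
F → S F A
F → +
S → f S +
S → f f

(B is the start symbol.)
To find M[F, 'f'], we find productions for F where 'f' is in the predict set (PREDICT(N → α) = (FIRST(α) \ {ε}) ∪ (FOLLOW(N) if α ⇒* ε)).

Relevant sets:
  FIRST(S) = { '+', 'f' }
  FOLLOW(F) = { ')' }

F → ε: PREDICT = { ')' }
F → S F A: PREDICT = { '+', 'f' }
  'f' is in predict set, so this production goes in M[F, 'f']
F → +: PREDICT = { '+' }

M[F, 'f'] = F → S F A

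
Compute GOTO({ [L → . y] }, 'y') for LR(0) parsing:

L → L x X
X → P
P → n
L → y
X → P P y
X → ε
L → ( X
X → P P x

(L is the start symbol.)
GOTO(I, 'y') = CLOSURE({ [A → αX.β] : [A → α.Xβ] ∈ I, X = 'y' })

Items with dot before 'y', with the dot advanced:
  [L → . y] → [L → y .]
Closure adds nothing (no advanced item has the dot before a non-terminal).

GOTO = { [L → y .] }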